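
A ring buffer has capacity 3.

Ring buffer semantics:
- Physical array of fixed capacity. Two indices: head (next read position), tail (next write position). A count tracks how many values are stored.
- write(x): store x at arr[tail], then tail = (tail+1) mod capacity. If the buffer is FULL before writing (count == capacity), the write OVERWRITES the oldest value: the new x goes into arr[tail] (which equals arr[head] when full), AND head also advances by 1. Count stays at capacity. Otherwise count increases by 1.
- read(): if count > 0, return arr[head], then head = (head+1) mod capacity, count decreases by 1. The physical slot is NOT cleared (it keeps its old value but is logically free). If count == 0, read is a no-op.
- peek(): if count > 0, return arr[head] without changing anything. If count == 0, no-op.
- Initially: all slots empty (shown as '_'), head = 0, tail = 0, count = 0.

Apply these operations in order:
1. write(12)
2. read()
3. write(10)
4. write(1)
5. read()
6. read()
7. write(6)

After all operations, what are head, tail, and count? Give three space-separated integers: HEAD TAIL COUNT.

Answer: 0 1 1

Derivation:
After op 1 (write(12)): arr=[12 _ _] head=0 tail=1 count=1
After op 2 (read()): arr=[12 _ _] head=1 tail=1 count=0
After op 3 (write(10)): arr=[12 10 _] head=1 tail=2 count=1
After op 4 (write(1)): arr=[12 10 1] head=1 tail=0 count=2
After op 5 (read()): arr=[12 10 1] head=2 tail=0 count=1
After op 6 (read()): arr=[12 10 1] head=0 tail=0 count=0
After op 7 (write(6)): arr=[6 10 1] head=0 tail=1 count=1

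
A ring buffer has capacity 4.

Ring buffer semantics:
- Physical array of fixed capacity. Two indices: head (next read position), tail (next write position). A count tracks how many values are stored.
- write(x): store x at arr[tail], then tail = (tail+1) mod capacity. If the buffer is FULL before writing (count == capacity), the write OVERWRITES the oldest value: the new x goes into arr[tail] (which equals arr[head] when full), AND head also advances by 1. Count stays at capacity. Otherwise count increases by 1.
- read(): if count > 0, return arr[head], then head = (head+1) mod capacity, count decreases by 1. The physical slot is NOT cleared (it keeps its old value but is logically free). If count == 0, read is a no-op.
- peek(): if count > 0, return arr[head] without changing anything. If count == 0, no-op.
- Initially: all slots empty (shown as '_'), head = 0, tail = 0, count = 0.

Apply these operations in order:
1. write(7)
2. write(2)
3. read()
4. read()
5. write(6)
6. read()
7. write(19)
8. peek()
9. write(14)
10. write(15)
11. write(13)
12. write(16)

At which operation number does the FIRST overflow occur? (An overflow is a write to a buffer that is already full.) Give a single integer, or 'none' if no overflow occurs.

Answer: 12

Derivation:
After op 1 (write(7)): arr=[7 _ _ _] head=0 tail=1 count=1
After op 2 (write(2)): arr=[7 2 _ _] head=0 tail=2 count=2
After op 3 (read()): arr=[7 2 _ _] head=1 tail=2 count=1
After op 4 (read()): arr=[7 2 _ _] head=2 tail=2 count=0
After op 5 (write(6)): arr=[7 2 6 _] head=2 tail=3 count=1
After op 6 (read()): arr=[7 2 6 _] head=3 tail=3 count=0
After op 7 (write(19)): arr=[7 2 6 19] head=3 tail=0 count=1
After op 8 (peek()): arr=[7 2 6 19] head=3 tail=0 count=1
After op 9 (write(14)): arr=[14 2 6 19] head=3 tail=1 count=2
After op 10 (write(15)): arr=[14 15 6 19] head=3 tail=2 count=3
After op 11 (write(13)): arr=[14 15 13 19] head=3 tail=3 count=4
After op 12 (write(16)): arr=[14 15 13 16] head=0 tail=0 count=4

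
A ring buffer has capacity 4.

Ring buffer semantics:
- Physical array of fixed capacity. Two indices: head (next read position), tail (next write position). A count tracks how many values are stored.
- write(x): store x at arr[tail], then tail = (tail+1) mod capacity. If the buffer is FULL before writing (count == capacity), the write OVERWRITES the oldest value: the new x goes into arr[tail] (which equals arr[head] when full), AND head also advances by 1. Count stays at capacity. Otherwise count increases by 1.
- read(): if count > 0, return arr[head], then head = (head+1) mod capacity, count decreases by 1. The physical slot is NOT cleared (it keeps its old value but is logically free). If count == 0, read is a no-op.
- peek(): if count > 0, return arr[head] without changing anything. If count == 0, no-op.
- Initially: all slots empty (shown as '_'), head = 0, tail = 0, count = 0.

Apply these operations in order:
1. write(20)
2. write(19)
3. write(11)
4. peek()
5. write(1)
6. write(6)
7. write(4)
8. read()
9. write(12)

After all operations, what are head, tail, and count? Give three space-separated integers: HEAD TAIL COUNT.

Answer: 3 3 4

Derivation:
After op 1 (write(20)): arr=[20 _ _ _] head=0 tail=1 count=1
After op 2 (write(19)): arr=[20 19 _ _] head=0 tail=2 count=2
After op 3 (write(11)): arr=[20 19 11 _] head=0 tail=3 count=3
After op 4 (peek()): arr=[20 19 11 _] head=0 tail=3 count=3
After op 5 (write(1)): arr=[20 19 11 1] head=0 tail=0 count=4
After op 6 (write(6)): arr=[6 19 11 1] head=1 tail=1 count=4
After op 7 (write(4)): arr=[6 4 11 1] head=2 tail=2 count=4
After op 8 (read()): arr=[6 4 11 1] head=3 tail=2 count=3
After op 9 (write(12)): arr=[6 4 12 1] head=3 tail=3 count=4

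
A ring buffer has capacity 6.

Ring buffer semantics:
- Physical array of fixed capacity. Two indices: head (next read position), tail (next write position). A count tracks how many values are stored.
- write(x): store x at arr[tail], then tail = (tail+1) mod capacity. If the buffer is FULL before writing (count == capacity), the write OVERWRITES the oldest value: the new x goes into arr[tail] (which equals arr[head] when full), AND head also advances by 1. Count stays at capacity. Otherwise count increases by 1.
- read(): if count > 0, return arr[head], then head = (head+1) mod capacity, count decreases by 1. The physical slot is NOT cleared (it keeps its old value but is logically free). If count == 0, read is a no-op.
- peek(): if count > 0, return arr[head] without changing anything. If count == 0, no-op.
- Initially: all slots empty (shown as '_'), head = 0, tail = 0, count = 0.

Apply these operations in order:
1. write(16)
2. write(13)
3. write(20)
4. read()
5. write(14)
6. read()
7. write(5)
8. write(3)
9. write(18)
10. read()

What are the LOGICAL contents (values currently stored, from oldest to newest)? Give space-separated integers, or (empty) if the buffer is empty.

Answer: 14 5 3 18

Derivation:
After op 1 (write(16)): arr=[16 _ _ _ _ _] head=0 tail=1 count=1
After op 2 (write(13)): arr=[16 13 _ _ _ _] head=0 tail=2 count=2
After op 3 (write(20)): arr=[16 13 20 _ _ _] head=0 tail=3 count=3
After op 4 (read()): arr=[16 13 20 _ _ _] head=1 tail=3 count=2
After op 5 (write(14)): arr=[16 13 20 14 _ _] head=1 tail=4 count=3
After op 6 (read()): arr=[16 13 20 14 _ _] head=2 tail=4 count=2
After op 7 (write(5)): arr=[16 13 20 14 5 _] head=2 tail=5 count=3
After op 8 (write(3)): arr=[16 13 20 14 5 3] head=2 tail=0 count=4
After op 9 (write(18)): arr=[18 13 20 14 5 3] head=2 tail=1 count=5
After op 10 (read()): arr=[18 13 20 14 5 3] head=3 tail=1 count=4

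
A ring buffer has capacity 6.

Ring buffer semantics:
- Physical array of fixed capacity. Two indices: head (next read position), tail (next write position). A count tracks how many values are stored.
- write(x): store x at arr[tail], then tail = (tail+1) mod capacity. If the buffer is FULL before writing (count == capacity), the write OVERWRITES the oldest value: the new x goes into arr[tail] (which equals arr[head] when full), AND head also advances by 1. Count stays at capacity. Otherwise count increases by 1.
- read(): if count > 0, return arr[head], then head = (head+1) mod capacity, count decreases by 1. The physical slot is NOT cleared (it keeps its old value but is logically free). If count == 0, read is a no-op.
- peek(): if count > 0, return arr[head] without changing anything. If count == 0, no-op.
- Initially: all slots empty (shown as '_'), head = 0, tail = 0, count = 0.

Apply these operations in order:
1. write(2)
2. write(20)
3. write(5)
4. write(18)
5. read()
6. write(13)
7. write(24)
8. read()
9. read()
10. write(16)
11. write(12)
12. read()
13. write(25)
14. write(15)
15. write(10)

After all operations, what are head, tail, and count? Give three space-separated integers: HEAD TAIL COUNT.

After op 1 (write(2)): arr=[2 _ _ _ _ _] head=0 tail=1 count=1
After op 2 (write(20)): arr=[2 20 _ _ _ _] head=0 tail=2 count=2
After op 3 (write(5)): arr=[2 20 5 _ _ _] head=0 tail=3 count=3
After op 4 (write(18)): arr=[2 20 5 18 _ _] head=0 tail=4 count=4
After op 5 (read()): arr=[2 20 5 18 _ _] head=1 tail=4 count=3
After op 6 (write(13)): arr=[2 20 5 18 13 _] head=1 tail=5 count=4
After op 7 (write(24)): arr=[2 20 5 18 13 24] head=1 tail=0 count=5
After op 8 (read()): arr=[2 20 5 18 13 24] head=2 tail=0 count=4
After op 9 (read()): arr=[2 20 5 18 13 24] head=3 tail=0 count=3
After op 10 (write(16)): arr=[16 20 5 18 13 24] head=3 tail=1 count=4
After op 11 (write(12)): arr=[16 12 5 18 13 24] head=3 tail=2 count=5
After op 12 (read()): arr=[16 12 5 18 13 24] head=4 tail=2 count=4
After op 13 (write(25)): arr=[16 12 25 18 13 24] head=4 tail=3 count=5
After op 14 (write(15)): arr=[16 12 25 15 13 24] head=4 tail=4 count=6
After op 15 (write(10)): arr=[16 12 25 15 10 24] head=5 tail=5 count=6

Answer: 5 5 6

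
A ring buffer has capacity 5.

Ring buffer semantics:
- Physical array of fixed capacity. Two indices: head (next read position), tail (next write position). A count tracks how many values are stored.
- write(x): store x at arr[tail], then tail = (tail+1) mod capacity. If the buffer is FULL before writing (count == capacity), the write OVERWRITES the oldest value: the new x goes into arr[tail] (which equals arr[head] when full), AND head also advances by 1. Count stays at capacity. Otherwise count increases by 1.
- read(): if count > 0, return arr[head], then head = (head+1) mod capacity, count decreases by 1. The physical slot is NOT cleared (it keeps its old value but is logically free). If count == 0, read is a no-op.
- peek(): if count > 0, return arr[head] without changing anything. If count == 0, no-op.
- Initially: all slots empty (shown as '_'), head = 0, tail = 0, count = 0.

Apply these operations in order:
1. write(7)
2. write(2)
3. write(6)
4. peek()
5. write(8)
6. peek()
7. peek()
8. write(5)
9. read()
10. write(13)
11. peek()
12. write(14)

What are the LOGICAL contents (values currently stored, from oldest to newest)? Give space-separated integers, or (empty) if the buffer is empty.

Answer: 6 8 5 13 14

Derivation:
After op 1 (write(7)): arr=[7 _ _ _ _] head=0 tail=1 count=1
After op 2 (write(2)): arr=[7 2 _ _ _] head=0 tail=2 count=2
After op 3 (write(6)): arr=[7 2 6 _ _] head=0 tail=3 count=3
After op 4 (peek()): arr=[7 2 6 _ _] head=0 tail=3 count=3
After op 5 (write(8)): arr=[7 2 6 8 _] head=0 tail=4 count=4
After op 6 (peek()): arr=[7 2 6 8 _] head=0 tail=4 count=4
After op 7 (peek()): arr=[7 2 6 8 _] head=0 tail=4 count=4
After op 8 (write(5)): arr=[7 2 6 8 5] head=0 tail=0 count=5
After op 9 (read()): arr=[7 2 6 8 5] head=1 tail=0 count=4
After op 10 (write(13)): arr=[13 2 6 8 5] head=1 tail=1 count=5
After op 11 (peek()): arr=[13 2 6 8 5] head=1 tail=1 count=5
After op 12 (write(14)): arr=[13 14 6 8 5] head=2 tail=2 count=5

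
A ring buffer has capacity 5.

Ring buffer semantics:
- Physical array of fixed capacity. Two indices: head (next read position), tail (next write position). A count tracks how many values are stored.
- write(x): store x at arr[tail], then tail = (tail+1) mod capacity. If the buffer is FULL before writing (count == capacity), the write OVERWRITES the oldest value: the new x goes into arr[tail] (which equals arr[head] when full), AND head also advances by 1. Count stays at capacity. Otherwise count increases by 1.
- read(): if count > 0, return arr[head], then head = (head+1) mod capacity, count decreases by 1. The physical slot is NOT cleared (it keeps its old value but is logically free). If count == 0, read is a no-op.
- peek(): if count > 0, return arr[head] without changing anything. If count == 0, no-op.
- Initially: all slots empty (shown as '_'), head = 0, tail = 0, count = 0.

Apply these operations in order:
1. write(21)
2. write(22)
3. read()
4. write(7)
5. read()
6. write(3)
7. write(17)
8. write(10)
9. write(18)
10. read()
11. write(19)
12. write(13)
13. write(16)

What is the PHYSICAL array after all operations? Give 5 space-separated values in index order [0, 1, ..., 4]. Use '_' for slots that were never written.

After op 1 (write(21)): arr=[21 _ _ _ _] head=0 tail=1 count=1
After op 2 (write(22)): arr=[21 22 _ _ _] head=0 tail=2 count=2
After op 3 (read()): arr=[21 22 _ _ _] head=1 tail=2 count=1
After op 4 (write(7)): arr=[21 22 7 _ _] head=1 tail=3 count=2
After op 5 (read()): arr=[21 22 7 _ _] head=2 tail=3 count=1
After op 6 (write(3)): arr=[21 22 7 3 _] head=2 tail=4 count=2
After op 7 (write(17)): arr=[21 22 7 3 17] head=2 tail=0 count=3
After op 8 (write(10)): arr=[10 22 7 3 17] head=2 tail=1 count=4
After op 9 (write(18)): arr=[10 18 7 3 17] head=2 tail=2 count=5
After op 10 (read()): arr=[10 18 7 3 17] head=3 tail=2 count=4
After op 11 (write(19)): arr=[10 18 19 3 17] head=3 tail=3 count=5
After op 12 (write(13)): arr=[10 18 19 13 17] head=4 tail=4 count=5
After op 13 (write(16)): arr=[10 18 19 13 16] head=0 tail=0 count=5

Answer: 10 18 19 13 16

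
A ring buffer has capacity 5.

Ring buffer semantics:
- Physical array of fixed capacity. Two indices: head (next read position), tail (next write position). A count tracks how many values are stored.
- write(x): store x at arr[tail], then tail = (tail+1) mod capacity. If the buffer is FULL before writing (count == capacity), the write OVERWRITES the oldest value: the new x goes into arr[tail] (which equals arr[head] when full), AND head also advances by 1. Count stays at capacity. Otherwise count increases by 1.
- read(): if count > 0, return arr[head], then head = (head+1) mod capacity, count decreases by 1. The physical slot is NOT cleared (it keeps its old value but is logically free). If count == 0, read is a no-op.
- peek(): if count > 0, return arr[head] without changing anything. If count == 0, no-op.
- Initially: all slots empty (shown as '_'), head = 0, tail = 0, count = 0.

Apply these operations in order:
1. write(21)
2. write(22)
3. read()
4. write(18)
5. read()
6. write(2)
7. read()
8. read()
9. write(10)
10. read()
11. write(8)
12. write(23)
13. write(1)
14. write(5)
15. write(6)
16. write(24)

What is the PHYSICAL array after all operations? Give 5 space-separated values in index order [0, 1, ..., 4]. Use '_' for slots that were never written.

Answer: 24 23 1 5 6

Derivation:
After op 1 (write(21)): arr=[21 _ _ _ _] head=0 tail=1 count=1
After op 2 (write(22)): arr=[21 22 _ _ _] head=0 tail=2 count=2
After op 3 (read()): arr=[21 22 _ _ _] head=1 tail=2 count=1
After op 4 (write(18)): arr=[21 22 18 _ _] head=1 tail=3 count=2
After op 5 (read()): arr=[21 22 18 _ _] head=2 tail=3 count=1
After op 6 (write(2)): arr=[21 22 18 2 _] head=2 tail=4 count=2
After op 7 (read()): arr=[21 22 18 2 _] head=3 tail=4 count=1
After op 8 (read()): arr=[21 22 18 2 _] head=4 tail=4 count=0
After op 9 (write(10)): arr=[21 22 18 2 10] head=4 tail=0 count=1
After op 10 (read()): arr=[21 22 18 2 10] head=0 tail=0 count=0
After op 11 (write(8)): arr=[8 22 18 2 10] head=0 tail=1 count=1
After op 12 (write(23)): arr=[8 23 18 2 10] head=0 tail=2 count=2
After op 13 (write(1)): arr=[8 23 1 2 10] head=0 tail=3 count=3
After op 14 (write(5)): arr=[8 23 1 5 10] head=0 tail=4 count=4
After op 15 (write(6)): arr=[8 23 1 5 6] head=0 tail=0 count=5
After op 16 (write(24)): arr=[24 23 1 5 6] head=1 tail=1 count=5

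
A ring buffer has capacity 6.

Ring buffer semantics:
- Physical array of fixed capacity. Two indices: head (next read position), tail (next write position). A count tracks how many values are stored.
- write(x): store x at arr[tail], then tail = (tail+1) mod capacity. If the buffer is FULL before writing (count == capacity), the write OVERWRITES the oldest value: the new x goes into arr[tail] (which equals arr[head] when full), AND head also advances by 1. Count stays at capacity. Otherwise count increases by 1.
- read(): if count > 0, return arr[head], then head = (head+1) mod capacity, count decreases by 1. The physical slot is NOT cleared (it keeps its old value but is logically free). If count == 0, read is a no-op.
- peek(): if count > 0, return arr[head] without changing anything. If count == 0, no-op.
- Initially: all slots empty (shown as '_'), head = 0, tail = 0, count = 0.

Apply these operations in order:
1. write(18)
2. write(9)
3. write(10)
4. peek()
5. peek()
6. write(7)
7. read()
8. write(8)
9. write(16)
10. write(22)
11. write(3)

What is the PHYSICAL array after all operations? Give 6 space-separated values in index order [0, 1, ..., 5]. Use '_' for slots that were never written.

After op 1 (write(18)): arr=[18 _ _ _ _ _] head=0 tail=1 count=1
After op 2 (write(9)): arr=[18 9 _ _ _ _] head=0 tail=2 count=2
After op 3 (write(10)): arr=[18 9 10 _ _ _] head=0 tail=3 count=3
After op 4 (peek()): arr=[18 9 10 _ _ _] head=0 tail=3 count=3
After op 5 (peek()): arr=[18 9 10 _ _ _] head=0 tail=3 count=3
After op 6 (write(7)): arr=[18 9 10 7 _ _] head=0 tail=4 count=4
After op 7 (read()): arr=[18 9 10 7 _ _] head=1 tail=4 count=3
After op 8 (write(8)): arr=[18 9 10 7 8 _] head=1 tail=5 count=4
After op 9 (write(16)): arr=[18 9 10 7 8 16] head=1 tail=0 count=5
After op 10 (write(22)): arr=[22 9 10 7 8 16] head=1 tail=1 count=6
After op 11 (write(3)): arr=[22 3 10 7 8 16] head=2 tail=2 count=6

Answer: 22 3 10 7 8 16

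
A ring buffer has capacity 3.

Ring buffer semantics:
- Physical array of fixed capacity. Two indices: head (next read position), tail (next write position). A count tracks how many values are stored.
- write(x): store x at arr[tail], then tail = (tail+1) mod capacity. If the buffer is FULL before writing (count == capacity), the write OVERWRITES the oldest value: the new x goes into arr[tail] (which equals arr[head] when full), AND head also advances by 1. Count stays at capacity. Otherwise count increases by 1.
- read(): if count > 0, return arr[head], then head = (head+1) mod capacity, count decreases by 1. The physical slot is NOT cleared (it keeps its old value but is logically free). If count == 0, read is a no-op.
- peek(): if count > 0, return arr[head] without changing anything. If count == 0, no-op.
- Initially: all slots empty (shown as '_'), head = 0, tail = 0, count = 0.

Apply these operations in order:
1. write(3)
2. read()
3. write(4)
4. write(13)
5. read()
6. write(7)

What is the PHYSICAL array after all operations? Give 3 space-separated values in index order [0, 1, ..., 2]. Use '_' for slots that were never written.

Answer: 7 4 13

Derivation:
After op 1 (write(3)): arr=[3 _ _] head=0 tail=1 count=1
After op 2 (read()): arr=[3 _ _] head=1 tail=1 count=0
After op 3 (write(4)): arr=[3 4 _] head=1 tail=2 count=1
After op 4 (write(13)): arr=[3 4 13] head=1 tail=0 count=2
After op 5 (read()): arr=[3 4 13] head=2 tail=0 count=1
After op 6 (write(7)): arr=[7 4 13] head=2 tail=1 count=2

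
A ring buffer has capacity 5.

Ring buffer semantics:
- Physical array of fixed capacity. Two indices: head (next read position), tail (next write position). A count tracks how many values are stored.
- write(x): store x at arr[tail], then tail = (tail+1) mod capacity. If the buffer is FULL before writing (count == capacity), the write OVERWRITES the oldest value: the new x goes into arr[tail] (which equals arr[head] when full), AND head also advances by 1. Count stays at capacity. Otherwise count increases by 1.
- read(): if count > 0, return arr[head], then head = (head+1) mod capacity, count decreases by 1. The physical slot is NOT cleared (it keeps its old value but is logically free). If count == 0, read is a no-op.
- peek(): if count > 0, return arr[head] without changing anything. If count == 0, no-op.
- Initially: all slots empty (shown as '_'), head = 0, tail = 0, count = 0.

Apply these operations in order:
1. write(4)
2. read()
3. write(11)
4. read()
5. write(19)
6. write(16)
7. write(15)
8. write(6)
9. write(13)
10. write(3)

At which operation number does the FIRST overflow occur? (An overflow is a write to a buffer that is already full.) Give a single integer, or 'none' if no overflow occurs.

Answer: 10

Derivation:
After op 1 (write(4)): arr=[4 _ _ _ _] head=0 tail=1 count=1
After op 2 (read()): arr=[4 _ _ _ _] head=1 tail=1 count=0
After op 3 (write(11)): arr=[4 11 _ _ _] head=1 tail=2 count=1
After op 4 (read()): arr=[4 11 _ _ _] head=2 tail=2 count=0
After op 5 (write(19)): arr=[4 11 19 _ _] head=2 tail=3 count=1
After op 6 (write(16)): arr=[4 11 19 16 _] head=2 tail=4 count=2
After op 7 (write(15)): arr=[4 11 19 16 15] head=2 tail=0 count=3
After op 8 (write(6)): arr=[6 11 19 16 15] head=2 tail=1 count=4
After op 9 (write(13)): arr=[6 13 19 16 15] head=2 tail=2 count=5
After op 10 (write(3)): arr=[6 13 3 16 15] head=3 tail=3 count=5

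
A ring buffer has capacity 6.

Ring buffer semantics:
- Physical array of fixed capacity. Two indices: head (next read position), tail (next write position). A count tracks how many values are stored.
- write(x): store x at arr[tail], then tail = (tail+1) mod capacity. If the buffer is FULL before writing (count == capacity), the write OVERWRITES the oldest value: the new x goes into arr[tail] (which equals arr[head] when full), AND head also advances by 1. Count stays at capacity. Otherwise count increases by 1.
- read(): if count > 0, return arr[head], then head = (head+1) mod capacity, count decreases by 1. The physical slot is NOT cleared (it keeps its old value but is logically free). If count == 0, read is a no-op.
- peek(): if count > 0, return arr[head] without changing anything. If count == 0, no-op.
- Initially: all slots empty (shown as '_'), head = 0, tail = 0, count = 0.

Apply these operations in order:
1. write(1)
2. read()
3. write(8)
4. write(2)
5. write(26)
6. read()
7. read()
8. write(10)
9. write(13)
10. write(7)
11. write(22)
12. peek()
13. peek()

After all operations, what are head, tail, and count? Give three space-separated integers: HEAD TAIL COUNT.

Answer: 3 2 5

Derivation:
After op 1 (write(1)): arr=[1 _ _ _ _ _] head=0 tail=1 count=1
After op 2 (read()): arr=[1 _ _ _ _ _] head=1 tail=1 count=0
After op 3 (write(8)): arr=[1 8 _ _ _ _] head=1 tail=2 count=1
After op 4 (write(2)): arr=[1 8 2 _ _ _] head=1 tail=3 count=2
After op 5 (write(26)): arr=[1 8 2 26 _ _] head=1 tail=4 count=3
After op 6 (read()): arr=[1 8 2 26 _ _] head=2 tail=4 count=2
After op 7 (read()): arr=[1 8 2 26 _ _] head=3 tail=4 count=1
After op 8 (write(10)): arr=[1 8 2 26 10 _] head=3 tail=5 count=2
After op 9 (write(13)): arr=[1 8 2 26 10 13] head=3 tail=0 count=3
After op 10 (write(7)): arr=[7 8 2 26 10 13] head=3 tail=1 count=4
After op 11 (write(22)): arr=[7 22 2 26 10 13] head=3 tail=2 count=5
After op 12 (peek()): arr=[7 22 2 26 10 13] head=3 tail=2 count=5
After op 13 (peek()): arr=[7 22 2 26 10 13] head=3 tail=2 count=5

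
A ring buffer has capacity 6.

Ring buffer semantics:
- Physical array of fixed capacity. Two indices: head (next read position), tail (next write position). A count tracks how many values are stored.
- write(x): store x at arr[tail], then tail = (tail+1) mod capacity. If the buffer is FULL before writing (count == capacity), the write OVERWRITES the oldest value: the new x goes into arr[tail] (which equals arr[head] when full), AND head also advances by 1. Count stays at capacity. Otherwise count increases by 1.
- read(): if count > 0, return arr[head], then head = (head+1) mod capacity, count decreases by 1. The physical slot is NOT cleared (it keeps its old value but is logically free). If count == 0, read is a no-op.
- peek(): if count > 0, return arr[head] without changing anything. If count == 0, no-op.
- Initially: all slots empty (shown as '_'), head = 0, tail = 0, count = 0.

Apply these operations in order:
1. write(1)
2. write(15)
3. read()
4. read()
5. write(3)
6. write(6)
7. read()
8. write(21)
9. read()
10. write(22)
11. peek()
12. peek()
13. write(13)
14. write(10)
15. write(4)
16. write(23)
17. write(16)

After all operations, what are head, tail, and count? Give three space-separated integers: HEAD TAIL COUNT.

Answer: 5 5 6

Derivation:
After op 1 (write(1)): arr=[1 _ _ _ _ _] head=0 tail=1 count=1
After op 2 (write(15)): arr=[1 15 _ _ _ _] head=0 tail=2 count=2
After op 3 (read()): arr=[1 15 _ _ _ _] head=1 tail=2 count=1
After op 4 (read()): arr=[1 15 _ _ _ _] head=2 tail=2 count=0
After op 5 (write(3)): arr=[1 15 3 _ _ _] head=2 tail=3 count=1
After op 6 (write(6)): arr=[1 15 3 6 _ _] head=2 tail=4 count=2
After op 7 (read()): arr=[1 15 3 6 _ _] head=3 tail=4 count=1
After op 8 (write(21)): arr=[1 15 3 6 21 _] head=3 tail=5 count=2
After op 9 (read()): arr=[1 15 3 6 21 _] head=4 tail=5 count=1
After op 10 (write(22)): arr=[1 15 3 6 21 22] head=4 tail=0 count=2
After op 11 (peek()): arr=[1 15 3 6 21 22] head=4 tail=0 count=2
After op 12 (peek()): arr=[1 15 3 6 21 22] head=4 tail=0 count=2
After op 13 (write(13)): arr=[13 15 3 6 21 22] head=4 tail=1 count=3
After op 14 (write(10)): arr=[13 10 3 6 21 22] head=4 tail=2 count=4
After op 15 (write(4)): arr=[13 10 4 6 21 22] head=4 tail=3 count=5
After op 16 (write(23)): arr=[13 10 4 23 21 22] head=4 tail=4 count=6
After op 17 (write(16)): arr=[13 10 4 23 16 22] head=5 tail=5 count=6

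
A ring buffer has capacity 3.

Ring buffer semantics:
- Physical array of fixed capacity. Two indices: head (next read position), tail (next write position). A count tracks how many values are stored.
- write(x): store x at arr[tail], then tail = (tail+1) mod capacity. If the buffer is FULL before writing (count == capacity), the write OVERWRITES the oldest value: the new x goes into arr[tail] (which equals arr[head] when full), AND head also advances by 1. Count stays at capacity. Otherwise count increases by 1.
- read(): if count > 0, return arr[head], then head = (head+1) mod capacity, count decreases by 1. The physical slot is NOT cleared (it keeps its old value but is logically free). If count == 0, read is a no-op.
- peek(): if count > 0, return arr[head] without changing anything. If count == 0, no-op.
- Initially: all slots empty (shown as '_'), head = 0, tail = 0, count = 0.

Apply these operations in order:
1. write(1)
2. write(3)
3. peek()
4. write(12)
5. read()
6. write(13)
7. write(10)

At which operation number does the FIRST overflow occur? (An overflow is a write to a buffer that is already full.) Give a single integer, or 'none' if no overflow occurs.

After op 1 (write(1)): arr=[1 _ _] head=0 tail=1 count=1
After op 2 (write(3)): arr=[1 3 _] head=0 tail=2 count=2
After op 3 (peek()): arr=[1 3 _] head=0 tail=2 count=2
After op 4 (write(12)): arr=[1 3 12] head=0 tail=0 count=3
After op 5 (read()): arr=[1 3 12] head=1 tail=0 count=2
After op 6 (write(13)): arr=[13 3 12] head=1 tail=1 count=3
After op 7 (write(10)): arr=[13 10 12] head=2 tail=2 count=3

Answer: 7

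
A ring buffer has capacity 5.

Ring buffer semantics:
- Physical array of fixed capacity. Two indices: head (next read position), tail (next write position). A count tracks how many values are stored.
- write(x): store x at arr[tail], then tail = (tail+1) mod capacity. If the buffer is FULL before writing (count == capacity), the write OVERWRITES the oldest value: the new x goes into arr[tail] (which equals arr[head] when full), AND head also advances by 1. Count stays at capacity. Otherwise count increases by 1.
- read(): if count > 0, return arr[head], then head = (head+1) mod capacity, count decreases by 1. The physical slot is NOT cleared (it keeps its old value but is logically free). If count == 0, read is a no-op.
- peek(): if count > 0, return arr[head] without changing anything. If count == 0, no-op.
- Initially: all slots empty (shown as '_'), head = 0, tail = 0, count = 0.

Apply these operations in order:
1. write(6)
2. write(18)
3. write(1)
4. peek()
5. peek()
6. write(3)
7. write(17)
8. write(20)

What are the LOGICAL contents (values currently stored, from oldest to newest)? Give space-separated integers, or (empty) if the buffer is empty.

Answer: 18 1 3 17 20

Derivation:
After op 1 (write(6)): arr=[6 _ _ _ _] head=0 tail=1 count=1
After op 2 (write(18)): arr=[6 18 _ _ _] head=0 tail=2 count=2
After op 3 (write(1)): arr=[6 18 1 _ _] head=0 tail=3 count=3
After op 4 (peek()): arr=[6 18 1 _ _] head=0 tail=3 count=3
After op 5 (peek()): arr=[6 18 1 _ _] head=0 tail=3 count=3
After op 6 (write(3)): arr=[6 18 1 3 _] head=0 tail=4 count=4
After op 7 (write(17)): arr=[6 18 1 3 17] head=0 tail=0 count=5
After op 8 (write(20)): arr=[20 18 1 3 17] head=1 tail=1 count=5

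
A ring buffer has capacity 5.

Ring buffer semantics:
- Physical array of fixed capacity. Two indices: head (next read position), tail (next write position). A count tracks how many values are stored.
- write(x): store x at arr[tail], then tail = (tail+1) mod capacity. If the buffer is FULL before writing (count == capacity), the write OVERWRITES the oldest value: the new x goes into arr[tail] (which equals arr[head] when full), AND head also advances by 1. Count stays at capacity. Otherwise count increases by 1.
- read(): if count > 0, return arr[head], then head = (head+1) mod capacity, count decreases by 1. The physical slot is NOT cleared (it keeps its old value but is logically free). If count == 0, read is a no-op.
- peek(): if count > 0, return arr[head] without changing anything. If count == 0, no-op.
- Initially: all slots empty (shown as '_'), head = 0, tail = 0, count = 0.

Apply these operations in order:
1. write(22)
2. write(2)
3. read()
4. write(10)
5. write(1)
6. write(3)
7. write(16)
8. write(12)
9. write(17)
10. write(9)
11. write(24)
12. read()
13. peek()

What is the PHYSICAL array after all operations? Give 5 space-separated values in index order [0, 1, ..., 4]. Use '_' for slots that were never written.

After op 1 (write(22)): arr=[22 _ _ _ _] head=0 tail=1 count=1
After op 2 (write(2)): arr=[22 2 _ _ _] head=0 tail=2 count=2
After op 3 (read()): arr=[22 2 _ _ _] head=1 tail=2 count=1
After op 4 (write(10)): arr=[22 2 10 _ _] head=1 tail=3 count=2
After op 5 (write(1)): arr=[22 2 10 1 _] head=1 tail=4 count=3
After op 6 (write(3)): arr=[22 2 10 1 3] head=1 tail=0 count=4
After op 7 (write(16)): arr=[16 2 10 1 3] head=1 tail=1 count=5
After op 8 (write(12)): arr=[16 12 10 1 3] head=2 tail=2 count=5
After op 9 (write(17)): arr=[16 12 17 1 3] head=3 tail=3 count=5
After op 10 (write(9)): arr=[16 12 17 9 3] head=4 tail=4 count=5
After op 11 (write(24)): arr=[16 12 17 9 24] head=0 tail=0 count=5
After op 12 (read()): arr=[16 12 17 9 24] head=1 tail=0 count=4
After op 13 (peek()): arr=[16 12 17 9 24] head=1 tail=0 count=4

Answer: 16 12 17 9 24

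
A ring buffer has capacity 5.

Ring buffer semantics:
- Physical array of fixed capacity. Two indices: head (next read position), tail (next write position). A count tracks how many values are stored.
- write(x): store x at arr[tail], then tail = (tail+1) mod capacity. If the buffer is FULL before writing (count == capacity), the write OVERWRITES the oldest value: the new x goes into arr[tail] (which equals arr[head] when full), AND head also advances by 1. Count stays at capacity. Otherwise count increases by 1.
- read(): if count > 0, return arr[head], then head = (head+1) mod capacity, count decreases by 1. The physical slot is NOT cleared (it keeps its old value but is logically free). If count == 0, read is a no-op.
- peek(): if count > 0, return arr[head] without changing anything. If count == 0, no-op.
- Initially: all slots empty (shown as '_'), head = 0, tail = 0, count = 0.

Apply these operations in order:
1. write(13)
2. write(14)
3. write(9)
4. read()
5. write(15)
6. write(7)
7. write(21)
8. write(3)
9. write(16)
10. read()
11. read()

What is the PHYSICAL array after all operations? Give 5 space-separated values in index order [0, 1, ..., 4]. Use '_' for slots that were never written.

After op 1 (write(13)): arr=[13 _ _ _ _] head=0 tail=1 count=1
After op 2 (write(14)): arr=[13 14 _ _ _] head=0 tail=2 count=2
After op 3 (write(9)): arr=[13 14 9 _ _] head=0 tail=3 count=3
After op 4 (read()): arr=[13 14 9 _ _] head=1 tail=3 count=2
After op 5 (write(15)): arr=[13 14 9 15 _] head=1 tail=4 count=3
After op 6 (write(7)): arr=[13 14 9 15 7] head=1 tail=0 count=4
After op 7 (write(21)): arr=[21 14 9 15 7] head=1 tail=1 count=5
After op 8 (write(3)): arr=[21 3 9 15 7] head=2 tail=2 count=5
After op 9 (write(16)): arr=[21 3 16 15 7] head=3 tail=3 count=5
After op 10 (read()): arr=[21 3 16 15 7] head=4 tail=3 count=4
After op 11 (read()): arr=[21 3 16 15 7] head=0 tail=3 count=3

Answer: 21 3 16 15 7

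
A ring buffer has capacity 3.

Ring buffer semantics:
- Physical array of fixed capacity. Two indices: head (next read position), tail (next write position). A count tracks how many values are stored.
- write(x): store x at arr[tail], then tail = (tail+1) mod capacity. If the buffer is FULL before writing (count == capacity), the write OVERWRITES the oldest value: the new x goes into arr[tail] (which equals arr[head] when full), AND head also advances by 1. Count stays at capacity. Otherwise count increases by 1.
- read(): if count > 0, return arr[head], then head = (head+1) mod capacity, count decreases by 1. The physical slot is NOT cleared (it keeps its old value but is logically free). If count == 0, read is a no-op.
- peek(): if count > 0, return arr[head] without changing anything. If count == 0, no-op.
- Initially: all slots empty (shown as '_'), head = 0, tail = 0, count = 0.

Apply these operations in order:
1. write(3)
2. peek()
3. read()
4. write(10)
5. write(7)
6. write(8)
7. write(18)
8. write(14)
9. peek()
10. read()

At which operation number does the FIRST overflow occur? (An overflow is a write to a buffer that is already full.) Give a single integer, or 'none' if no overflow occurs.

After op 1 (write(3)): arr=[3 _ _] head=0 tail=1 count=1
After op 2 (peek()): arr=[3 _ _] head=0 tail=1 count=1
After op 3 (read()): arr=[3 _ _] head=1 tail=1 count=0
After op 4 (write(10)): arr=[3 10 _] head=1 tail=2 count=1
After op 5 (write(7)): arr=[3 10 7] head=1 tail=0 count=2
After op 6 (write(8)): arr=[8 10 7] head=1 tail=1 count=3
After op 7 (write(18)): arr=[8 18 7] head=2 tail=2 count=3
After op 8 (write(14)): arr=[8 18 14] head=0 tail=0 count=3
After op 9 (peek()): arr=[8 18 14] head=0 tail=0 count=3
After op 10 (read()): arr=[8 18 14] head=1 tail=0 count=2

Answer: 7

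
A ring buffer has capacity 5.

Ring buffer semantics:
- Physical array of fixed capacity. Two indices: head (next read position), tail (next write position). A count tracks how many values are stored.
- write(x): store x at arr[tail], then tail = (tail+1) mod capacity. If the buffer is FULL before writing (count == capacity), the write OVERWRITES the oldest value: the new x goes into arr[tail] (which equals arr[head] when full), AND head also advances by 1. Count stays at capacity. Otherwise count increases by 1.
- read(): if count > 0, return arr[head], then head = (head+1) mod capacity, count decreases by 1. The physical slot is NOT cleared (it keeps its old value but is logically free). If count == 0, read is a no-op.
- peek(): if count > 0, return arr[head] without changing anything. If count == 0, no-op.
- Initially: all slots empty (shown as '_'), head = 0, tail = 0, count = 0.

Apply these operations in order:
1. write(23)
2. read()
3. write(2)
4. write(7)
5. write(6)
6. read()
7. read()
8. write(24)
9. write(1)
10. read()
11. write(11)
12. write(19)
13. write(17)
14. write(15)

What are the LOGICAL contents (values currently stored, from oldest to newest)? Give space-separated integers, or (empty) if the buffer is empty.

Answer: 1 11 19 17 15

Derivation:
After op 1 (write(23)): arr=[23 _ _ _ _] head=0 tail=1 count=1
After op 2 (read()): arr=[23 _ _ _ _] head=1 tail=1 count=0
After op 3 (write(2)): arr=[23 2 _ _ _] head=1 tail=2 count=1
After op 4 (write(7)): arr=[23 2 7 _ _] head=1 tail=3 count=2
After op 5 (write(6)): arr=[23 2 7 6 _] head=1 tail=4 count=3
After op 6 (read()): arr=[23 2 7 6 _] head=2 tail=4 count=2
After op 7 (read()): arr=[23 2 7 6 _] head=3 tail=4 count=1
After op 8 (write(24)): arr=[23 2 7 6 24] head=3 tail=0 count=2
After op 9 (write(1)): arr=[1 2 7 6 24] head=3 tail=1 count=3
After op 10 (read()): arr=[1 2 7 6 24] head=4 tail=1 count=2
After op 11 (write(11)): arr=[1 11 7 6 24] head=4 tail=2 count=3
After op 12 (write(19)): arr=[1 11 19 6 24] head=4 tail=3 count=4
After op 13 (write(17)): arr=[1 11 19 17 24] head=4 tail=4 count=5
After op 14 (write(15)): arr=[1 11 19 17 15] head=0 tail=0 count=5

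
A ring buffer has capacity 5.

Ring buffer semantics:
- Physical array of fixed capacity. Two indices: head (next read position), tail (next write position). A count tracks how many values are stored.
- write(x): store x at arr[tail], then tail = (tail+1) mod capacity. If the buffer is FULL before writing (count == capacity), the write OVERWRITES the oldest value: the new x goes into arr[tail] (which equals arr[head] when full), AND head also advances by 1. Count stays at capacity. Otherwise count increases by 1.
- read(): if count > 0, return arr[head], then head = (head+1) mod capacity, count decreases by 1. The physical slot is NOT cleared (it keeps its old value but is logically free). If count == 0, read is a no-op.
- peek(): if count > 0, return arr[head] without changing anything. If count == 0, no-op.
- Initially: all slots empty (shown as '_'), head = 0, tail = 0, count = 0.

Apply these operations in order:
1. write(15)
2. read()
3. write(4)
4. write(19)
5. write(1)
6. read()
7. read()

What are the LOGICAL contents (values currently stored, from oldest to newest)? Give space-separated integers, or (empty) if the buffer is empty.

Answer: 1

Derivation:
After op 1 (write(15)): arr=[15 _ _ _ _] head=0 tail=1 count=1
After op 2 (read()): arr=[15 _ _ _ _] head=1 tail=1 count=0
After op 3 (write(4)): arr=[15 4 _ _ _] head=1 tail=2 count=1
After op 4 (write(19)): arr=[15 4 19 _ _] head=1 tail=3 count=2
After op 5 (write(1)): arr=[15 4 19 1 _] head=1 tail=4 count=3
After op 6 (read()): arr=[15 4 19 1 _] head=2 tail=4 count=2
After op 7 (read()): arr=[15 4 19 1 _] head=3 tail=4 count=1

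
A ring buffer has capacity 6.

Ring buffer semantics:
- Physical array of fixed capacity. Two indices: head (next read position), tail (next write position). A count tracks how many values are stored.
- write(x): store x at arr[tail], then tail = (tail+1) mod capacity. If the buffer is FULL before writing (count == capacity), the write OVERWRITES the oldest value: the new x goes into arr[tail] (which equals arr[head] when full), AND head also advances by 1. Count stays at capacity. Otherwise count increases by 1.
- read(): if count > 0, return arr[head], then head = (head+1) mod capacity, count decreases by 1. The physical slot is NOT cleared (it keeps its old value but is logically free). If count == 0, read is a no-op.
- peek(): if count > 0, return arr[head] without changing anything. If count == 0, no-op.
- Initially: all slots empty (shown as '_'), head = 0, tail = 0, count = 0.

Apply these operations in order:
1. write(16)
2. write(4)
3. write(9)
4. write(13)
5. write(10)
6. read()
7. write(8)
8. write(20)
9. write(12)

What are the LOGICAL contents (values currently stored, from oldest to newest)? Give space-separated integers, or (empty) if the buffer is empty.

After op 1 (write(16)): arr=[16 _ _ _ _ _] head=0 tail=1 count=1
After op 2 (write(4)): arr=[16 4 _ _ _ _] head=0 tail=2 count=2
After op 3 (write(9)): arr=[16 4 9 _ _ _] head=0 tail=3 count=3
After op 4 (write(13)): arr=[16 4 9 13 _ _] head=0 tail=4 count=4
After op 5 (write(10)): arr=[16 4 9 13 10 _] head=0 tail=5 count=5
After op 6 (read()): arr=[16 4 9 13 10 _] head=1 tail=5 count=4
After op 7 (write(8)): arr=[16 4 9 13 10 8] head=1 tail=0 count=5
After op 8 (write(20)): arr=[20 4 9 13 10 8] head=1 tail=1 count=6
After op 9 (write(12)): arr=[20 12 9 13 10 8] head=2 tail=2 count=6

Answer: 9 13 10 8 20 12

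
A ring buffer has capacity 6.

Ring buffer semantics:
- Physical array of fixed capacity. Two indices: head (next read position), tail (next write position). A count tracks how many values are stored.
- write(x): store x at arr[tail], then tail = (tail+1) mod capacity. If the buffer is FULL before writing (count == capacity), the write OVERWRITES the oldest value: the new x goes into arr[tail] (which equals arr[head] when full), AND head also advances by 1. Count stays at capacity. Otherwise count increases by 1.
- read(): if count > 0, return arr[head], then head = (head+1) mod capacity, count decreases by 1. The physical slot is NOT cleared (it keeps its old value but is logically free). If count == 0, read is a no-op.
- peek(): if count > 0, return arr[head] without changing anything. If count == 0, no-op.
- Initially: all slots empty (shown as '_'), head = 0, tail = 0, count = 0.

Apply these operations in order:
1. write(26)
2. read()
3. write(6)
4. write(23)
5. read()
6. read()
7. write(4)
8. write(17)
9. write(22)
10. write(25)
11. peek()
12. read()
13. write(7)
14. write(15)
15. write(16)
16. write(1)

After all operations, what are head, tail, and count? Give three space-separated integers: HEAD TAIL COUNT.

After op 1 (write(26)): arr=[26 _ _ _ _ _] head=0 tail=1 count=1
After op 2 (read()): arr=[26 _ _ _ _ _] head=1 tail=1 count=0
After op 3 (write(6)): arr=[26 6 _ _ _ _] head=1 tail=2 count=1
After op 4 (write(23)): arr=[26 6 23 _ _ _] head=1 tail=3 count=2
After op 5 (read()): arr=[26 6 23 _ _ _] head=2 tail=3 count=1
After op 6 (read()): arr=[26 6 23 _ _ _] head=3 tail=3 count=0
After op 7 (write(4)): arr=[26 6 23 4 _ _] head=3 tail=4 count=1
After op 8 (write(17)): arr=[26 6 23 4 17 _] head=3 tail=5 count=2
After op 9 (write(22)): arr=[26 6 23 4 17 22] head=3 tail=0 count=3
After op 10 (write(25)): arr=[25 6 23 4 17 22] head=3 tail=1 count=4
After op 11 (peek()): arr=[25 6 23 4 17 22] head=3 tail=1 count=4
After op 12 (read()): arr=[25 6 23 4 17 22] head=4 tail=1 count=3
After op 13 (write(7)): arr=[25 7 23 4 17 22] head=4 tail=2 count=4
After op 14 (write(15)): arr=[25 7 15 4 17 22] head=4 tail=3 count=5
After op 15 (write(16)): arr=[25 7 15 16 17 22] head=4 tail=4 count=6
After op 16 (write(1)): arr=[25 7 15 16 1 22] head=5 tail=5 count=6

Answer: 5 5 6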